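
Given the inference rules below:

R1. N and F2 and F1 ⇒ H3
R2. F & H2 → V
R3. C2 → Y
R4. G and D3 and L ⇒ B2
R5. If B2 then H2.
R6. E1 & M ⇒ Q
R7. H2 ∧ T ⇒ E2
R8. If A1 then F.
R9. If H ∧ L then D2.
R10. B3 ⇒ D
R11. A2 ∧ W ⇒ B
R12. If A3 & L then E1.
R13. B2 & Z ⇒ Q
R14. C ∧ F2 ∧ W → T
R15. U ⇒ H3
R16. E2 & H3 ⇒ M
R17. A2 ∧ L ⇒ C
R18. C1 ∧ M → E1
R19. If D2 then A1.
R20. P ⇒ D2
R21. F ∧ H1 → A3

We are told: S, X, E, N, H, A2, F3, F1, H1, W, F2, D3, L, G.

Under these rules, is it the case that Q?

H3  (by R1: N, F2, F1)
B2  (by R4: G, D3, L)
H2  (by R5: B2)
D2  (by R9: H, L)
C  (by R17: A2, L)
A1  (by R19: D2)
F  (by R8: A1)
T  (by R14: C, F2, W)
A3  (by R21: F, H1)
E2  (by R7: H2, T)
E1  (by R12: A3, L)
M  (by R16: E2, H3)
Q  (by R6: E1, M)

Yes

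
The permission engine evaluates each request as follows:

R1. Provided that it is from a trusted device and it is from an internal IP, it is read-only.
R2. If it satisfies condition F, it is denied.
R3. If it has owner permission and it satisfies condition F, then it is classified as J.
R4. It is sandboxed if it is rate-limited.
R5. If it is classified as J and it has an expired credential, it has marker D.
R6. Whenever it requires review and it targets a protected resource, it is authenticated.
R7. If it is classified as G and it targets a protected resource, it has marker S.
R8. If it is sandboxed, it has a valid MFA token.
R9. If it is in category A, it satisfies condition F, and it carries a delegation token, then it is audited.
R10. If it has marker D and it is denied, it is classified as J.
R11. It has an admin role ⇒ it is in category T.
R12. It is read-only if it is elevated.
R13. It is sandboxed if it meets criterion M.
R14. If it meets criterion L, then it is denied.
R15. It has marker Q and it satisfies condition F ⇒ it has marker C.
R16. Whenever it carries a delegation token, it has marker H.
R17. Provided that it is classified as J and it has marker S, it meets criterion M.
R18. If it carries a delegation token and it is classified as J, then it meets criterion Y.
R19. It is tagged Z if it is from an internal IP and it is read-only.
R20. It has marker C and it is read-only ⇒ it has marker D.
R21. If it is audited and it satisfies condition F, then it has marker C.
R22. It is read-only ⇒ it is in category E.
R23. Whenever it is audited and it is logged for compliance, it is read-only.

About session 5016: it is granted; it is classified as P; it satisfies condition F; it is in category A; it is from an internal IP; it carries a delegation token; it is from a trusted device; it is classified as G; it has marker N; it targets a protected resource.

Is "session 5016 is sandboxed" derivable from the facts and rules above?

Yes

By R1 (it is from a trusted device, it is from an internal IP): it is read-only.
By R2 (it satisfies condition F): it is denied.
By R7 (it is classified as G, it targets a protected resource): it has marker S.
By R9 (it is in category A, it satisfies condition F, it carries a delegation token): it is audited.
By R21 (it is audited, it satisfies condition F): it has marker C.
By R20 (it has marker C, it is read-only): it has marker D.
By R10 (it has marker D, it is denied): it is classified as J.
By R17 (it is classified as J, it has marker S): it meets criterion M.
By R13 (it meets criterion M): it is sandboxed.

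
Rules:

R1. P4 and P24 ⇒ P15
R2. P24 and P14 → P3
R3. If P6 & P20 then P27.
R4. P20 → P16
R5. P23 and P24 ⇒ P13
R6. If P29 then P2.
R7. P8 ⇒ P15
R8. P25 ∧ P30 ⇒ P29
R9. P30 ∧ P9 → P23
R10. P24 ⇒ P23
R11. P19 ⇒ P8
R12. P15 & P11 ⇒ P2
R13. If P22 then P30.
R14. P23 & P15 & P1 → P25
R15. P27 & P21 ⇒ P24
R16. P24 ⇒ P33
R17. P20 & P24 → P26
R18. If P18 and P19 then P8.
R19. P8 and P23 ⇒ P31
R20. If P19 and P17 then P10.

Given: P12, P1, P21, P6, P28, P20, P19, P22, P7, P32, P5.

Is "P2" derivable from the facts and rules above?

P27  (by R3: P6, P20)
P8  (by R11: P19)
P30  (by R13: P22)
P24  (by R15: P27, P21)
P15  (by R7: P8)
P23  (by R10: P24)
P25  (by R14: P23, P15, P1)
P29  (by R8: P25, P30)
P2  (by R6: P29)

Yes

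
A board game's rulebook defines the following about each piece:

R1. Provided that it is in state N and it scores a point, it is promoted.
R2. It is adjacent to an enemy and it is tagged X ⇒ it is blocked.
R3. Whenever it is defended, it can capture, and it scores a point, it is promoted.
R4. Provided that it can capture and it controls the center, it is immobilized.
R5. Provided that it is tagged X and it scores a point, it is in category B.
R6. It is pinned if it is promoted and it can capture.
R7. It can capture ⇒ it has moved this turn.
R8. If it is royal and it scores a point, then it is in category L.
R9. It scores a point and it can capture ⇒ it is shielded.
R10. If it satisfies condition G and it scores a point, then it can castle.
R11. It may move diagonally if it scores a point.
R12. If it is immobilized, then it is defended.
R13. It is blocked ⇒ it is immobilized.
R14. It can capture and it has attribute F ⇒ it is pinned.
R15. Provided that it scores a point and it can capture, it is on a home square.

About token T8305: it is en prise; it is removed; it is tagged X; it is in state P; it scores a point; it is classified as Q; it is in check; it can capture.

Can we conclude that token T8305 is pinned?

No

Forward chaining from the given facts derives: is in category B, has moved this turn, is shielded, may move diagonally, is on a home square.
Rules concluding "it is pinned": R6 needs "it is promoted"; R14 needs "it has attribute F" — none of these are established.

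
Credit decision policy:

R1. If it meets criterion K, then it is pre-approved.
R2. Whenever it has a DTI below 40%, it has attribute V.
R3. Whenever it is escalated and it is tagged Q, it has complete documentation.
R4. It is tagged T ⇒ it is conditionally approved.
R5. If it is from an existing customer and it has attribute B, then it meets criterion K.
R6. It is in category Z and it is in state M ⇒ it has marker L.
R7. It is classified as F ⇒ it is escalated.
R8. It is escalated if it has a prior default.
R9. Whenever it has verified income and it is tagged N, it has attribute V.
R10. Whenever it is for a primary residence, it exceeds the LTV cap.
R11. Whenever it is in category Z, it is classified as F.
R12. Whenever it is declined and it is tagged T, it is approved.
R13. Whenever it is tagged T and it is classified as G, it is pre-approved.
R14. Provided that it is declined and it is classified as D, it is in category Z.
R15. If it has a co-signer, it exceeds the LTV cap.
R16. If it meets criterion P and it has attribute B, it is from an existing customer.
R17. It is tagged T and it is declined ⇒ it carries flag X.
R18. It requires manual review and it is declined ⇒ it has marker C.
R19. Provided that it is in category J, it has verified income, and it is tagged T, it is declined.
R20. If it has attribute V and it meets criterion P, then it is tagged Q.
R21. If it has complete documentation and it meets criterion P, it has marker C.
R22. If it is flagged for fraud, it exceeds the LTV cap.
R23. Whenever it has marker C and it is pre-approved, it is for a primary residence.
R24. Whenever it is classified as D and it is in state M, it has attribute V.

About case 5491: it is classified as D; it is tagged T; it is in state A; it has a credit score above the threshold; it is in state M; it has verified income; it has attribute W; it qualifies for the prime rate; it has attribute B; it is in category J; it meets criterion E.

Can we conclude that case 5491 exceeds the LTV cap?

Forward chaining from the given facts derives: is conditionally approved, is declined, has attribute V, is approved, is in category Z, carries flag X, has marker L, is classified as F, is escalated.
Rules concluding "it exceeds the LTV cap": R10 needs "it is for a primary residence"; R15 needs "it has a co-signer"; R22 needs "it is flagged for fraud" — none of these are established.

No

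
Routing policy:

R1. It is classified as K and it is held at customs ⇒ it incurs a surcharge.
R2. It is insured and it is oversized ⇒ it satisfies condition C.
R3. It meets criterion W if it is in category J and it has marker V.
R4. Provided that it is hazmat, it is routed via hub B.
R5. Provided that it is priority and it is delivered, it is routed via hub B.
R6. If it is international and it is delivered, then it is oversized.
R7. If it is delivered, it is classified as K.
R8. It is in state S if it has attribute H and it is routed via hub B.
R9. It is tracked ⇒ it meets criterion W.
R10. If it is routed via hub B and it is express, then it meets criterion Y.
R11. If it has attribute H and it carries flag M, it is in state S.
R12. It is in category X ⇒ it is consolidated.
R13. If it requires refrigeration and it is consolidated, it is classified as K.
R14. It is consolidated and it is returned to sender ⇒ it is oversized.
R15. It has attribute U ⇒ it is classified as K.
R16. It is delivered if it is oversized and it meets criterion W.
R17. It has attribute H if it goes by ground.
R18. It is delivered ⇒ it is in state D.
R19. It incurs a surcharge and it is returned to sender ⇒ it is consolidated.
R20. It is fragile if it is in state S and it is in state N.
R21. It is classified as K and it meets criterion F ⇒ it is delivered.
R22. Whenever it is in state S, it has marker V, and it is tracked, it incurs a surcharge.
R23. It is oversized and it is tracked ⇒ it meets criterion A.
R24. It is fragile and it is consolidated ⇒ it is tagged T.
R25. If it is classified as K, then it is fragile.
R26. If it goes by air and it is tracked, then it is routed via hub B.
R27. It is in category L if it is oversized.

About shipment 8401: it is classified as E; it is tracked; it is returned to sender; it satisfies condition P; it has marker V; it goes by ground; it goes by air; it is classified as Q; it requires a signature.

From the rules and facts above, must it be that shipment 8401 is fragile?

Yes

By R9 (it is tracked): it meets criterion W.
By R17 (it goes by ground): it has attribute H.
By R26 (it goes by air, it is tracked): it is routed via hub B.
By R8 (it has attribute H, it is routed via hub B): it is in state S.
By R22 (it is in state S, it has marker V, it is tracked): it incurs a surcharge.
By R19 (it incurs a surcharge, it is returned to sender): it is consolidated.
By R14 (it is consolidated, it is returned to sender): it is oversized.
By R16 (it is oversized, it meets criterion W): it is delivered.
By R7 (it is delivered): it is classified as K.
By R25 (it is classified as K): it is fragile.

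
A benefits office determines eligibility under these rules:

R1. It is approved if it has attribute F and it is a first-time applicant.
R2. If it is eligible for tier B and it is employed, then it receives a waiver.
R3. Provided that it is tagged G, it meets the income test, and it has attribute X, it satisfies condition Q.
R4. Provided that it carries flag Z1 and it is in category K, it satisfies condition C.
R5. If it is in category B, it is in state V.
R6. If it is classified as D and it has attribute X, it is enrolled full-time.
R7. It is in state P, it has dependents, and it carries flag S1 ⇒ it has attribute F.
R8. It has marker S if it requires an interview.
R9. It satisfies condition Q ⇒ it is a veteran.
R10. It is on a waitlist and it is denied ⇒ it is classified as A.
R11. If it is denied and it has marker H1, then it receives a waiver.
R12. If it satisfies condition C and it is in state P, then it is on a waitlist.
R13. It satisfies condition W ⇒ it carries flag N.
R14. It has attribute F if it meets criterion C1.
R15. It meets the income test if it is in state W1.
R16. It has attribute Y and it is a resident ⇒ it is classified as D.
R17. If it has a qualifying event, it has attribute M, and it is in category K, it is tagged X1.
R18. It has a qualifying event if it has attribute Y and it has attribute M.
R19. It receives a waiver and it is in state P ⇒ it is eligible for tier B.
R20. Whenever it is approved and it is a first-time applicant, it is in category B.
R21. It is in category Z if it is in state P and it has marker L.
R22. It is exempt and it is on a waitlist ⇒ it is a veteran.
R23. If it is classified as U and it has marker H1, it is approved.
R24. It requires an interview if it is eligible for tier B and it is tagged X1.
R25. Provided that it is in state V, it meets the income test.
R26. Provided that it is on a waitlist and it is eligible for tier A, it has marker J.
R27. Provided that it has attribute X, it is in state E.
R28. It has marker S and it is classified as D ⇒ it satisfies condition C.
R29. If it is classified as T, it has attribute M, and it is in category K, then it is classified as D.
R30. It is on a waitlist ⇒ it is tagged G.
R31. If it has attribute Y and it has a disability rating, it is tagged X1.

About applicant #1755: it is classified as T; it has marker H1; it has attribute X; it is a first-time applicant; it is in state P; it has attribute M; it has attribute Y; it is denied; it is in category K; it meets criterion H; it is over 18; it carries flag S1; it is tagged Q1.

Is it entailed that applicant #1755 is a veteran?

No

Forward chaining from the given facts derives: receives a waiver, has a qualifying event, is eligible for tier B, is in state E, is classified as D, is enrolled full-time, is tagged X1, requires an interview, has marker S, satisfies condition C, is on a waitlist, is tagged G, is classified as A.
Rules concluding "it is a veteran": R9 needs "it satisfies condition Q"; R22 needs "it is exempt" — none of these are established.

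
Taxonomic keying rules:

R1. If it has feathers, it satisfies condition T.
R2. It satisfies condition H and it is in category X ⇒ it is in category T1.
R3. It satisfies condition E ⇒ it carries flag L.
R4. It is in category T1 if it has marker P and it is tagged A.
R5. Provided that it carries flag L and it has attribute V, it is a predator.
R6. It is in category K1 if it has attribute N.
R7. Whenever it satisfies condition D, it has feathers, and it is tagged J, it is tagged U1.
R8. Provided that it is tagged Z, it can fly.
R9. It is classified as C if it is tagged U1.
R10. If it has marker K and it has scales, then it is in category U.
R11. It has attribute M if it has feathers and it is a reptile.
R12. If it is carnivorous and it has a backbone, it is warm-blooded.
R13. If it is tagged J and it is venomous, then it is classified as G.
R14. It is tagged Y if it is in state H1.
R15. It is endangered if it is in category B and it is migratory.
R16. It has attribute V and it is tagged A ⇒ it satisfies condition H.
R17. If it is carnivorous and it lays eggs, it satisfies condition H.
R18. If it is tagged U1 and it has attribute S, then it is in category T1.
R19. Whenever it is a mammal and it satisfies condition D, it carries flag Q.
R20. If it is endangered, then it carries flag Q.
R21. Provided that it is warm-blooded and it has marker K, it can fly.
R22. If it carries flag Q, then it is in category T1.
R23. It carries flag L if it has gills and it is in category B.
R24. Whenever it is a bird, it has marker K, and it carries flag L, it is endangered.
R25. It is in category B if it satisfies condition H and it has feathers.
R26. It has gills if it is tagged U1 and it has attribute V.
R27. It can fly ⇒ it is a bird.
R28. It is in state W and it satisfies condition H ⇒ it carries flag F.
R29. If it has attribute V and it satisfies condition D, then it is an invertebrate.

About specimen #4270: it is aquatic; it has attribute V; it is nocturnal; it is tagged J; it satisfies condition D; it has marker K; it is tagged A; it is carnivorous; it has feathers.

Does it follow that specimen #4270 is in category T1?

No

Forward chaining from the given facts derives: satisfies condition T, is tagged U1, is classified as C, satisfies condition H, is in category B, has gills, is an invertebrate, carries flag L, is a predator.
Rules concluding "it is in category T1": R2 needs "it is in category X"; R4 needs "it has marker P"; R18 needs "it has attribute S"; R22 needs "it carries flag Q" — none of these are established.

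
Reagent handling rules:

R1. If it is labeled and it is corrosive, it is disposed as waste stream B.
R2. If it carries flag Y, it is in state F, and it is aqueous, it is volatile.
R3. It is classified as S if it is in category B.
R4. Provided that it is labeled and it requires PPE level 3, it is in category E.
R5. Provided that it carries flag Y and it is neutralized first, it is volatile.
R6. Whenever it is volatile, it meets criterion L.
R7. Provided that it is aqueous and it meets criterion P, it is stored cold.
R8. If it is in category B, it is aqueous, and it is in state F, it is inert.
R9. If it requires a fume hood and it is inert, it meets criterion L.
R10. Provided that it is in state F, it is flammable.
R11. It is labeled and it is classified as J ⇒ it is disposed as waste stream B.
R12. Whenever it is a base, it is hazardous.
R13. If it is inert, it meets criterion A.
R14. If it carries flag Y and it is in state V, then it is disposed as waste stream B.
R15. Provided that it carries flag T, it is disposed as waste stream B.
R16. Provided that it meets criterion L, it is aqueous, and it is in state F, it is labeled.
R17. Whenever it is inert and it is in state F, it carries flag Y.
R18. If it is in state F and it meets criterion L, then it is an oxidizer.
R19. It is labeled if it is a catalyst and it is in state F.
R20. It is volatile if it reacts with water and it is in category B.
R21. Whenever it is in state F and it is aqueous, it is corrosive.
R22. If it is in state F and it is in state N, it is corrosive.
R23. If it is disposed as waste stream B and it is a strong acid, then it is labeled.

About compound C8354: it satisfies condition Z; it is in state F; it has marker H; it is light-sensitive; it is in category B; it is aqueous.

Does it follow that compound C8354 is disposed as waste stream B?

Yes

By R8 (it is in category B, it is aqueous, it is in state F): it is inert.
By R17 (it is inert, it is in state F): it carries flag Y.
By R21 (it is in state F, it is aqueous): it is corrosive.
By R2 (it carries flag Y, it is in state F, it is aqueous): it is volatile.
By R6 (it is volatile): it meets criterion L.
By R16 (it meets criterion L, it is aqueous, it is in state F): it is labeled.
By R1 (it is labeled, it is corrosive): it is disposed as waste stream B.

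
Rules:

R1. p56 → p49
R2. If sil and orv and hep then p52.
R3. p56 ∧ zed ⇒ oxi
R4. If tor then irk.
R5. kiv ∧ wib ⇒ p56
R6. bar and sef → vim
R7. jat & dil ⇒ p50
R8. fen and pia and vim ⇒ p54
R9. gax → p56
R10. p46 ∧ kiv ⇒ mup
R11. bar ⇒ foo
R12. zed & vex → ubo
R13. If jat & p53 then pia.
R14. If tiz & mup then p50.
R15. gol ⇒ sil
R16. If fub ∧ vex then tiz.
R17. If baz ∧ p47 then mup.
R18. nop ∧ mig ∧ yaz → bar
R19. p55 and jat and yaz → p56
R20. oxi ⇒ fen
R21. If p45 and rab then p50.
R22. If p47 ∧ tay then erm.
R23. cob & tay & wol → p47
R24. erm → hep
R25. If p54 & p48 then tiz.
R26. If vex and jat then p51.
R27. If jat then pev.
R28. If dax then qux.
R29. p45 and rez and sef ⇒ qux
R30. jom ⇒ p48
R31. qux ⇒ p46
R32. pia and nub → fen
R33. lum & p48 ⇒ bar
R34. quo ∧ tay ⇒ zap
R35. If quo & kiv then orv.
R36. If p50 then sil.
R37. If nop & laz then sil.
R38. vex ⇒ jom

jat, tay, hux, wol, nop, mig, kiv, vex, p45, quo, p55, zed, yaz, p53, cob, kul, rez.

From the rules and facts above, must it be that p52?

No

Forward chaining from the given facts derives: ubo, pia, bar, p56, p47, p51, pev, zap, orv, jom, p49, oxi, foo, fen, erm, hep, p48.
The only rule concluding p52 is R2, which needs sil; that is never established.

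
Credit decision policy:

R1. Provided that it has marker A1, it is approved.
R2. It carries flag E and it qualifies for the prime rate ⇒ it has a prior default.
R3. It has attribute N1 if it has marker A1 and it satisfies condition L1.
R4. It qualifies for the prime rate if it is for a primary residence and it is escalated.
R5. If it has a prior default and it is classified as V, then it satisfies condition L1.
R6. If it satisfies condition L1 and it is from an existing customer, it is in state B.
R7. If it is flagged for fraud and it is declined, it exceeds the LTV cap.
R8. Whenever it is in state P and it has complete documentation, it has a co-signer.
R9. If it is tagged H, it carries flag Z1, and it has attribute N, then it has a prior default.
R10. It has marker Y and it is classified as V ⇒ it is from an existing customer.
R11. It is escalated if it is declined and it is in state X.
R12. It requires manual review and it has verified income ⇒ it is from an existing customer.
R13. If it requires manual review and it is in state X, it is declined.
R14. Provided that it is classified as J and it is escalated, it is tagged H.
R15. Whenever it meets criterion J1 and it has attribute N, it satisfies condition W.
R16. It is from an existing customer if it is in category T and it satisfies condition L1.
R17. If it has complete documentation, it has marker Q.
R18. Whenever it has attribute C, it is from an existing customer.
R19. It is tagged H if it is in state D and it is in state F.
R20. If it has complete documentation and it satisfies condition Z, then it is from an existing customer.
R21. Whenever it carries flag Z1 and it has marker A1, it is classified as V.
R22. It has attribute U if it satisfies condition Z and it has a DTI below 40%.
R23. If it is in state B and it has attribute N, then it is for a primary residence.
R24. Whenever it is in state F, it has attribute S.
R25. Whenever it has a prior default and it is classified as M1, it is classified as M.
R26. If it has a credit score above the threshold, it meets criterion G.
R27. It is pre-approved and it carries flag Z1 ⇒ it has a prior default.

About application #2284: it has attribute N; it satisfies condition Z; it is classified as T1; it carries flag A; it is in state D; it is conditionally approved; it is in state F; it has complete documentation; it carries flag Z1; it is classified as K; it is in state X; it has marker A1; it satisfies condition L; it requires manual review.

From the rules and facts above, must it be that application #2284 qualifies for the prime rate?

Yes

By R13 (it requires manual review, it is in state X): it is declined.
By R19 (it is in state D, it is in state F): it is tagged H.
By R20 (it has complete documentation, it satisfies condition Z): it is from an existing customer.
By R21 (it carries flag Z1, it has marker A1): it is classified as V.
By R9 (it is tagged H, it carries flag Z1, it has attribute N): it has a prior default.
By R11 (it is declined, it is in state X): it is escalated.
By R5 (it has a prior default, it is classified as V): it satisfies condition L1.
By R6 (it satisfies condition L1, it is from an existing customer): it is in state B.
By R23 (it is in state B, it has attribute N): it is for a primary residence.
By R4 (it is for a primary residence, it is escalated): it qualifies for the prime rate.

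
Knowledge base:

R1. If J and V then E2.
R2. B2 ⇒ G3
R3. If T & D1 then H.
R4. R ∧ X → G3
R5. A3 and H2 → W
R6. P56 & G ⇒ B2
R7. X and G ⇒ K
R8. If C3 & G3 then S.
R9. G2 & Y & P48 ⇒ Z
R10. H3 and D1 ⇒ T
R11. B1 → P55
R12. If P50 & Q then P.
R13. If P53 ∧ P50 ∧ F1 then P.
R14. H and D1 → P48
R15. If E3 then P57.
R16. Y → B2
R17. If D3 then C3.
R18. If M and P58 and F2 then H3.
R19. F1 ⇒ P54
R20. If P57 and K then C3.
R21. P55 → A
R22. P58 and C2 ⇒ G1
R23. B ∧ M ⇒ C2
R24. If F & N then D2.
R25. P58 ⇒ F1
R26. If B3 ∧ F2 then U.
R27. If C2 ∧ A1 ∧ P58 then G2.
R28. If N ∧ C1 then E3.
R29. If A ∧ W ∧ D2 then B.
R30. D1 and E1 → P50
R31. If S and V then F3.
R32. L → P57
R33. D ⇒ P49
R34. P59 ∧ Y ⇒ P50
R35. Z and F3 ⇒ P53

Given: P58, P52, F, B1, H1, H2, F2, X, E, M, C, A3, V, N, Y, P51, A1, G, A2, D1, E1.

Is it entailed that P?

No

Forward chaining from the given facts derives: W, K, P55, B2, H3, A, D2, F1, B, P50, G3, T, P54, C2, G2, H, P48, G1, Z.
Rules concluding P: R12 needs Q; R13 needs P53 — none of these are established.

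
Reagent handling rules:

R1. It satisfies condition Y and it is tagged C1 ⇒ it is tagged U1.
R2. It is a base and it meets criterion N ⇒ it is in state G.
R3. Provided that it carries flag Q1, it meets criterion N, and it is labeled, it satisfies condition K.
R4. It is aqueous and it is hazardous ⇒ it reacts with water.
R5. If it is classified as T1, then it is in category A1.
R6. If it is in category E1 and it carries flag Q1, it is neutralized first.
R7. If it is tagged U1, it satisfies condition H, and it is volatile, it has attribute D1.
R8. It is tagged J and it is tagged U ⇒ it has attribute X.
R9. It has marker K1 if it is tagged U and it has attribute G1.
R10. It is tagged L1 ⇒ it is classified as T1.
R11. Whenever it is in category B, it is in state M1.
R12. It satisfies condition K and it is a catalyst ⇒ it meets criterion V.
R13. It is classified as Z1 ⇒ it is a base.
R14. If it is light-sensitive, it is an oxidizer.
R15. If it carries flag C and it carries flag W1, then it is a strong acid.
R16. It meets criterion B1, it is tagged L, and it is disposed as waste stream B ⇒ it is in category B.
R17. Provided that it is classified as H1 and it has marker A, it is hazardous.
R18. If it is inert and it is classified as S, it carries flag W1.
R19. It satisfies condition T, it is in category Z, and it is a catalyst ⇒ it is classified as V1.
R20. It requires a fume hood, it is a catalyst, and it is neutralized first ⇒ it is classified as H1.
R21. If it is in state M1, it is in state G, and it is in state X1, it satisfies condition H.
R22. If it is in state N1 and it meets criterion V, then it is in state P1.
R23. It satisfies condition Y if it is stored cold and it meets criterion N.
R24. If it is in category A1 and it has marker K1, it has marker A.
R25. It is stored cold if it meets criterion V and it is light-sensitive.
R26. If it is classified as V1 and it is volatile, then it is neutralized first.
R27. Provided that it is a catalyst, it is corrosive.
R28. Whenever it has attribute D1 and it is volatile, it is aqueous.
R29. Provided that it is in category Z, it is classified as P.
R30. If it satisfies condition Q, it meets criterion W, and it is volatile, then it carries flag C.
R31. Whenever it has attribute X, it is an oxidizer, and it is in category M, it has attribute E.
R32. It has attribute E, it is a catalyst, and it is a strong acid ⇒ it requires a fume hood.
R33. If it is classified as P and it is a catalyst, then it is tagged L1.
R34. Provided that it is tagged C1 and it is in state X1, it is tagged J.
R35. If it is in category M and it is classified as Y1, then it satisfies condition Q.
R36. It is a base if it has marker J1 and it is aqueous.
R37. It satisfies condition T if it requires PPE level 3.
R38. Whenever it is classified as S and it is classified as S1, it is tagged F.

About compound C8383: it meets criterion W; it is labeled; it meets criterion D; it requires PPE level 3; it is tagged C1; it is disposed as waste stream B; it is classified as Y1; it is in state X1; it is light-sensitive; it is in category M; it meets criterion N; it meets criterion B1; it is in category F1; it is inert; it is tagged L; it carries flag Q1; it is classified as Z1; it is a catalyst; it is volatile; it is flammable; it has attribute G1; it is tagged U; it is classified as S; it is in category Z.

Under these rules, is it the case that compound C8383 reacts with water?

By R3 (it carries flag Q1, it meets criterion N, it is labeled): it satisfies condition K.
By R9 (it is tagged U, it has attribute G1): it has marker K1.
By R12 (it satisfies condition K, it is a catalyst): it meets criterion V.
By R13 (it is classified as Z1): it is a base.
By R14 (it is light-sensitive): it is an oxidizer.
By R16 (it meets criterion B1, it is tagged L, it is disposed as waste stream B): it is in category B.
By R18 (it is inert, it is classified as S): it carries flag W1.
By R25 (it meets criterion V, it is light-sensitive): it is stored cold.
By R29 (it is in category Z): it is classified as P.
By R33 (it is classified as P, it is a catalyst): it is tagged L1.
By R34 (it is tagged C1, it is in state X1): it is tagged J.
By R35 (it is in category M, it is classified as Y1): it satisfies condition Q.
By R37 (it requires PPE level 3): it satisfies condition T.
By R2 (it is a base, it meets criterion N): it is in state G.
By R8 (it is tagged J, it is tagged U): it has attribute X.
By R10 (it is tagged L1): it is classified as T1.
By R11 (it is in category B): it is in state M1.
By R19 (it satisfies condition T, it is in category Z, it is a catalyst): it is classified as V1.
By R21 (it is in state M1, it is in state G, it is in state X1): it satisfies condition H.
By R23 (it is stored cold, it meets criterion N): it satisfies condition Y.
By R26 (it is classified as V1, it is volatile): it is neutralized first.
By R30 (it satisfies condition Q, it meets criterion W, it is volatile): it carries flag C.
By R31 (it has attribute X, it is an oxidizer, it is in category M): it has attribute E.
By R1 (it satisfies condition Y, it is tagged C1): it is tagged U1.
By R5 (it is classified as T1): it is in category A1.
By R7 (it is tagged U1, it satisfies condition H, it is volatile): it has attribute D1.
By R15 (it carries flag C, it carries flag W1): it is a strong acid.
By R24 (it is in category A1, it has marker K1): it has marker A.
By R28 (it has attribute D1, it is volatile): it is aqueous.
By R32 (it has attribute E, it is a catalyst, it is a strong acid): it requires a fume hood.
By R20 (it requires a fume hood, it is a catalyst, it is neutralized first): it is classified as H1.
By R17 (it is classified as H1, it has marker A): it is hazardous.
By R4 (it is aqueous, it is hazardous): it reacts with water.

Yes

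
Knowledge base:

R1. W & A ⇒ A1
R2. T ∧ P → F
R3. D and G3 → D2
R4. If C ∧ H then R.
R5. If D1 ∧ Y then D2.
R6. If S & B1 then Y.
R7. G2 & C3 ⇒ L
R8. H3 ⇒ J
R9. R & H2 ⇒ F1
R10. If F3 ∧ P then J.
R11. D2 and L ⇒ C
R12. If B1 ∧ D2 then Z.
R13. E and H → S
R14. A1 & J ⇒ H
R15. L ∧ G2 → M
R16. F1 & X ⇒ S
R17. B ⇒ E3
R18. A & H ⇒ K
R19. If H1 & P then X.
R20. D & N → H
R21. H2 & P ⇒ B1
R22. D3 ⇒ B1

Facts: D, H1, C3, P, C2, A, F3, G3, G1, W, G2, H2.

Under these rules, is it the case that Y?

Yes

A1  (by R1: W, A)
D2  (by R3: D, G3)
L  (by R7: G2, C3)
J  (by R10: F3, P)
C  (by R11: D2, L)
H  (by R14: A1, J)
X  (by R19: H1, P)
B1  (by R21: H2, P)
R  (by R4: C, H)
F1  (by R9: R, H2)
S  (by R16: F1, X)
Y  (by R6: S, B1)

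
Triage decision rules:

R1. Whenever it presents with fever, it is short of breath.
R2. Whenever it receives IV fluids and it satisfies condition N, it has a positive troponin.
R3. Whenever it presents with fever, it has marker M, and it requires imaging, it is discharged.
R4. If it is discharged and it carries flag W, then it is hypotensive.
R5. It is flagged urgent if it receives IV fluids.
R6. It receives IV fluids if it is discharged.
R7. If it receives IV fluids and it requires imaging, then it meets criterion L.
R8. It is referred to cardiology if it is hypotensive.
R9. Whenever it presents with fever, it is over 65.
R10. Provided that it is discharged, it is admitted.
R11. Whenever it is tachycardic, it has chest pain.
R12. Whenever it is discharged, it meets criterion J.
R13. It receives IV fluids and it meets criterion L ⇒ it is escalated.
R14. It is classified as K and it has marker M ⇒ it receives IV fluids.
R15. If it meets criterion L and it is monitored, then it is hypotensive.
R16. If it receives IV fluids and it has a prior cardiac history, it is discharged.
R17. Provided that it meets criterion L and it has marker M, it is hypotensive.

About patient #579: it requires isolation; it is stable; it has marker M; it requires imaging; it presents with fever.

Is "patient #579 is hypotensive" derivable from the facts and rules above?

By R3 (it presents with fever, it has marker M, it requires imaging): it is discharged.
By R6 (it is discharged): it receives IV fluids.
By R7 (it receives IV fluids, it requires imaging): it meets criterion L.
By R17 (it meets criterion L, it has marker M): it is hypotensive.

Yes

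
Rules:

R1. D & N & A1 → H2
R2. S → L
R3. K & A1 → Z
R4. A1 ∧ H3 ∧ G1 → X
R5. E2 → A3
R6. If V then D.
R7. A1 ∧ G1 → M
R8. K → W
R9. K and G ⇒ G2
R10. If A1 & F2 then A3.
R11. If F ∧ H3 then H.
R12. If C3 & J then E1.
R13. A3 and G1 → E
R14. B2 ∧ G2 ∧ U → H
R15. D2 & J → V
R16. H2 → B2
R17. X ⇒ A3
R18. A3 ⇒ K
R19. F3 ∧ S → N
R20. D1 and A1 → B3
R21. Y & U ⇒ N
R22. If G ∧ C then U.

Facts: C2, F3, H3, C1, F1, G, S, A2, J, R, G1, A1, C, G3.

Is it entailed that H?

No

Forward chaining from the given facts derives: L, X, M, A3, K, N, U, Z, W, G2, E.
Rules concluding H: R11 needs F; R14 needs B2 — none of these are established.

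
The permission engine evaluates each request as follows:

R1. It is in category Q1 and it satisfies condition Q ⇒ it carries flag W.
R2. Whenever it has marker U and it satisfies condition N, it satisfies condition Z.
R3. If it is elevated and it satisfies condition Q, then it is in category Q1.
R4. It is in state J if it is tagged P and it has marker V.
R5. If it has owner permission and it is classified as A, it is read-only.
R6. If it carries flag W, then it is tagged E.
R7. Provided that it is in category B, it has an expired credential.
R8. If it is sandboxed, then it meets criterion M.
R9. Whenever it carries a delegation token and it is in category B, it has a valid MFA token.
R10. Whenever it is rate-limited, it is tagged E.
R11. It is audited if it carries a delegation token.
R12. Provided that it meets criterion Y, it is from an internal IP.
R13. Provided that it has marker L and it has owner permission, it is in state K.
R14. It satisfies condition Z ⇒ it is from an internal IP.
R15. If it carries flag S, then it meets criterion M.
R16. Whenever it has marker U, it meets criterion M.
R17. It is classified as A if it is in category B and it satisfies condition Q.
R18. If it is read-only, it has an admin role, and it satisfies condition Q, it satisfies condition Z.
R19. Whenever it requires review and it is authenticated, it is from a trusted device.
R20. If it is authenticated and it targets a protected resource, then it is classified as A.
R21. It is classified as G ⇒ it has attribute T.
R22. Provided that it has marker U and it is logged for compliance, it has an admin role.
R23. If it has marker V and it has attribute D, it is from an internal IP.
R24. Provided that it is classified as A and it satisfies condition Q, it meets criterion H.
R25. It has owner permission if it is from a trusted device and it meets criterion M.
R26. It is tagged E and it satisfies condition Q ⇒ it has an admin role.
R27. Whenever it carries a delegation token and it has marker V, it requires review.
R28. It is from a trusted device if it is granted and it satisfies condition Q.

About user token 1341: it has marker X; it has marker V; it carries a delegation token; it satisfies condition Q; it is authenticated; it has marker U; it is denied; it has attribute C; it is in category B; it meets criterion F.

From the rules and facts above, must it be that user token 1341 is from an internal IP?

No

Forward chaining from the given facts derives: has an expired credential, has a valid MFA token, is audited, meets criterion M, is classified as A, meets criterion H, requires review, is from a trusted device, has owner permission, is read-only.
Rules concluding "it is from an internal IP": R12 needs "it meets criterion Y"; R14 needs "it satisfies condition Z"; R23 needs "it has attribute D" — none of these are established.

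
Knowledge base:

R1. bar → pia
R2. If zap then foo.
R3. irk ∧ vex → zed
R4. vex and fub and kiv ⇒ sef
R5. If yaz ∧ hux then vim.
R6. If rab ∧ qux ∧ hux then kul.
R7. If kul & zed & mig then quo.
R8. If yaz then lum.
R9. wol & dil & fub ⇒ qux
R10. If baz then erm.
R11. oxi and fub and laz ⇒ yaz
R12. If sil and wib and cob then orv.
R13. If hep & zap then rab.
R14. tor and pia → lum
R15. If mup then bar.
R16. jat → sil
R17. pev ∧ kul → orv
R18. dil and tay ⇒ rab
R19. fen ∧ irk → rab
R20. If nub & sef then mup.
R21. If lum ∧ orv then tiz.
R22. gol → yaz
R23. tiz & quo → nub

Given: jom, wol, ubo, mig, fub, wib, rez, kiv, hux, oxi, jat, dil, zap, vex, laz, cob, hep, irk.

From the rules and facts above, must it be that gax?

Forward chaining from the given facts derives: foo, zed, sef, qux, yaz, rab, sil, vim, kul, quo, lum, orv, tiz, nub, mup, bar, pia.
No rule has gax as its conclusion, and it is not among the given facts.

No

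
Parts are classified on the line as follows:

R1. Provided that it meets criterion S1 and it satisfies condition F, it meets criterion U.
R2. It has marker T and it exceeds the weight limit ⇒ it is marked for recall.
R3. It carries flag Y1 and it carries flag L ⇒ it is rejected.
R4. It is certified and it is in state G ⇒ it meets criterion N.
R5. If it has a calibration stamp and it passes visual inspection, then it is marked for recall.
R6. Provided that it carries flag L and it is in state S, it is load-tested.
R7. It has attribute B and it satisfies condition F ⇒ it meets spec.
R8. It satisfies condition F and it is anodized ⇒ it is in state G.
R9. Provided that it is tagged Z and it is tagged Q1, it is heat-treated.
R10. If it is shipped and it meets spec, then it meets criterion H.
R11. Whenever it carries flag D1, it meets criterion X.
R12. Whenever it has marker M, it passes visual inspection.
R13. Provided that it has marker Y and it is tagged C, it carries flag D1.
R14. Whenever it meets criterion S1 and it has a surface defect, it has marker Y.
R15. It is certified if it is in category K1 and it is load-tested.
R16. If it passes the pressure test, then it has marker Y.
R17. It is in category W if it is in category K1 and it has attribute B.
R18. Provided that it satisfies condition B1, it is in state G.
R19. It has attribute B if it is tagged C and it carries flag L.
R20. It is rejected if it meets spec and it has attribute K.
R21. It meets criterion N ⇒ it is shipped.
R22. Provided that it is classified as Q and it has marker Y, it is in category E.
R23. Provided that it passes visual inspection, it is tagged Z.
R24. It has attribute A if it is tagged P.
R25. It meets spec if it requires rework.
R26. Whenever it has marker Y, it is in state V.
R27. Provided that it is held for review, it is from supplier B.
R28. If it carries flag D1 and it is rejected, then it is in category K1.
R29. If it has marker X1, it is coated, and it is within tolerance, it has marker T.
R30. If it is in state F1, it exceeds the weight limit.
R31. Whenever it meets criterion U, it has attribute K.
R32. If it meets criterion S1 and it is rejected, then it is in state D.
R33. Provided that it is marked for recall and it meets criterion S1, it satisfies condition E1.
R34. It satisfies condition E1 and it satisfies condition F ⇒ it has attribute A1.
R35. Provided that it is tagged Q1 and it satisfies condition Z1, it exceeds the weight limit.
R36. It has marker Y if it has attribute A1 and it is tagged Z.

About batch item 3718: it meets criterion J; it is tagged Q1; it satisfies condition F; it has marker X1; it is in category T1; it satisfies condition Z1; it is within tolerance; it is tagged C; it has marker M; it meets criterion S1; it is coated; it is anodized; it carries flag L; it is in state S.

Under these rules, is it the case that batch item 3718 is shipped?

Yes

By R1 (it meets criterion S1, it satisfies condition F): it meets criterion U.
By R6 (it carries flag L, it is in state S): it is load-tested.
By R8 (it satisfies condition F, it is anodized): it is in state G.
By R12 (it has marker M): it passes visual inspection.
By R19 (it is tagged C, it carries flag L): it has attribute B.
By R23 (it passes visual inspection): it is tagged Z.
By R29 (it has marker X1, it is coated, it is within tolerance): it has marker T.
By R31 (it meets criterion U): it has attribute K.
By R35 (it is tagged Q1, it satisfies condition Z1): it exceeds the weight limit.
By R2 (it has marker T, it exceeds the weight limit): it is marked for recall.
By R7 (it has attribute B, it satisfies condition F): it meets spec.
By R20 (it meets spec, it has attribute K): it is rejected.
By R33 (it is marked for recall, it meets criterion S1): it satisfies condition E1.
By R34 (it satisfies condition E1, it satisfies condition F): it has attribute A1.
By R36 (it has attribute A1, it is tagged Z): it has marker Y.
By R13 (it has marker Y, it is tagged C): it carries flag D1.
By R28 (it carries flag D1, it is rejected): it is in category K1.
By R15 (it is in category K1, it is load-tested): it is certified.
By R4 (it is certified, it is in state G): it meets criterion N.
By R21 (it meets criterion N): it is shipped.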